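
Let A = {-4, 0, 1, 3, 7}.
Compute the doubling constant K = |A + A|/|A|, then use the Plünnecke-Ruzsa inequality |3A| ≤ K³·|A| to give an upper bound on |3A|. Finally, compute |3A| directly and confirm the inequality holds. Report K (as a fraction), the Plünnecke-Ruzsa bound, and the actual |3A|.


|A| = 5.
Step 1: Compute A + A by enumerating all 25 pairs.
A + A = {-8, -4, -3, -1, 0, 1, 2, 3, 4, 6, 7, 8, 10, 14}, so |A + A| = 14.
Step 2: Doubling constant K = |A + A|/|A| = 14/5 = 14/5 ≈ 2.8000.
Step 3: Plünnecke-Ruzsa gives |3A| ≤ K³·|A| = (2.8000)³ · 5 ≈ 109.7600.
Step 4: Compute 3A = A + A + A directly by enumerating all triples (a,b,c) ∈ A³; |3A| = 25.
Step 5: Check 25 ≤ 109.7600? Yes ✓.

K = 14/5, Plünnecke-Ruzsa bound K³|A| ≈ 109.7600, |3A| = 25, inequality holds.


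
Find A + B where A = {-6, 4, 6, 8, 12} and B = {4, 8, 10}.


A + B = {a + b : a ∈ A, b ∈ B}.
Enumerate all |A|·|B| = 5·3 = 15 pairs (a, b) and collect distinct sums.
a = -6: -6+4=-2, -6+8=2, -6+10=4
a = 4: 4+4=8, 4+8=12, 4+10=14
a = 6: 6+4=10, 6+8=14, 6+10=16
a = 8: 8+4=12, 8+8=16, 8+10=18
a = 12: 12+4=16, 12+8=20, 12+10=22
Collecting distinct sums: A + B = {-2, 2, 4, 8, 10, 12, 14, 16, 18, 20, 22}
|A + B| = 11

A + B = {-2, 2, 4, 8, 10, 12, 14, 16, 18, 20, 22}


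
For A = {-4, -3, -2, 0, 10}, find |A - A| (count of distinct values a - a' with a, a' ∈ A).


A - A = {a - a' : a, a' ∈ A}; |A| = 5.
Bounds: 2|A|-1 ≤ |A - A| ≤ |A|² - |A| + 1, i.e. 9 ≤ |A - A| ≤ 21.
Note: 0 ∈ A - A always (from a - a). The set is symmetric: if d ∈ A - A then -d ∈ A - A.
Enumerate nonzero differences d = a - a' with a > a' (then include -d):
Positive differences: {1, 2, 3, 4, 10, 12, 13, 14}
Full difference set: {0} ∪ (positive diffs) ∪ (negative diffs).
|A - A| = 1 + 2·8 = 17 (matches direct enumeration: 17).

|A - A| = 17


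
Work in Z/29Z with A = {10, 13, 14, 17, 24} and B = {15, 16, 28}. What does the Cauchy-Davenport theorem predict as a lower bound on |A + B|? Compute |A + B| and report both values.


Cauchy-Davenport: |A + B| ≥ min(p, |A| + |B| - 1) for A, B nonempty in Z/pZ.
|A| = 5, |B| = 3, p = 29.
CD lower bound = min(29, 5 + 3 - 1) = min(29, 7) = 7.
Compute A + B mod 29 directly:
a = 10: 10+15=25, 10+16=26, 10+28=9
a = 13: 13+15=28, 13+16=0, 13+28=12
a = 14: 14+15=0, 14+16=1, 14+28=13
a = 17: 17+15=3, 17+16=4, 17+28=16
a = 24: 24+15=10, 24+16=11, 24+28=23
A + B = {0, 1, 3, 4, 9, 10, 11, 12, 13, 16, 23, 25, 26, 28}, so |A + B| = 14.
Verify: 14 ≥ 7? Yes ✓.

CD lower bound = 7, actual |A + B| = 14.


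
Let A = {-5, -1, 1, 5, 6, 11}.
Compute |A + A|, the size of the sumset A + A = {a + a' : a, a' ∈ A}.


A + A = {a + a' : a, a' ∈ A}; |A| = 6.
General bounds: 2|A| - 1 ≤ |A + A| ≤ |A|(|A|+1)/2, i.e. 11 ≤ |A + A| ≤ 21.
Lower bound 2|A|-1 is attained iff A is an arithmetic progression.
Enumerate sums a + a' for a ≤ a' (symmetric, so this suffices):
a = -5: -5+-5=-10, -5+-1=-6, -5+1=-4, -5+5=0, -5+6=1, -5+11=6
a = -1: -1+-1=-2, -1+1=0, -1+5=4, -1+6=5, -1+11=10
a = 1: 1+1=2, 1+5=6, 1+6=7, 1+11=12
a = 5: 5+5=10, 5+6=11, 5+11=16
a = 6: 6+6=12, 6+11=17
a = 11: 11+11=22
Distinct sums: {-10, -6, -4, -2, 0, 1, 2, 4, 5, 6, 7, 10, 11, 12, 16, 17, 22}
|A + A| = 17

|A + A| = 17


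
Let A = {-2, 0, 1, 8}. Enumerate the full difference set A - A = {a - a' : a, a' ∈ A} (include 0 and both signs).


A - A = {a - a' : a, a' ∈ A}.
Compute a - a' for each ordered pair (a, a'):
a = -2: -2--2=0, -2-0=-2, -2-1=-3, -2-8=-10
a = 0: 0--2=2, 0-0=0, 0-1=-1, 0-8=-8
a = 1: 1--2=3, 1-0=1, 1-1=0, 1-8=-7
a = 8: 8--2=10, 8-0=8, 8-1=7, 8-8=0
Collecting distinct values (and noting 0 appears from a-a):
A - A = {-10, -8, -7, -3, -2, -1, 0, 1, 2, 3, 7, 8, 10}
|A - A| = 13

A - A = {-10, -8, -7, -3, -2, -1, 0, 1, 2, 3, 7, 8, 10}


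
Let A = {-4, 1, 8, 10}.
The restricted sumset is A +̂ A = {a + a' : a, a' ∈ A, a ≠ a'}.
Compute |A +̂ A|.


Restricted sumset: A +̂ A = {a + a' : a ∈ A, a' ∈ A, a ≠ a'}.
Equivalently, take A + A and drop any sum 2a that is achievable ONLY as a + a for a ∈ A (i.e. sums representable only with equal summands).
Enumerate pairs (a, a') with a < a' (symmetric, so each unordered pair gives one sum; this covers all a ≠ a'):
  -4 + 1 = -3
  -4 + 8 = 4
  -4 + 10 = 6
  1 + 8 = 9
  1 + 10 = 11
  8 + 10 = 18
Collected distinct sums: {-3, 4, 6, 9, 11, 18}
|A +̂ A| = 6
(Reference bound: |A +̂ A| ≥ 2|A| - 3 for |A| ≥ 2, with |A| = 4 giving ≥ 5.)

|A +̂ A| = 6


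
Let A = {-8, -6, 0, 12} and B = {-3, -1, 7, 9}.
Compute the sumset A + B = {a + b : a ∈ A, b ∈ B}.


A + B = {a + b : a ∈ A, b ∈ B}.
Enumerate all |A|·|B| = 4·4 = 16 pairs (a, b) and collect distinct sums.
a = -8: -8+-3=-11, -8+-1=-9, -8+7=-1, -8+9=1
a = -6: -6+-3=-9, -6+-1=-7, -6+7=1, -6+9=3
a = 0: 0+-3=-3, 0+-1=-1, 0+7=7, 0+9=9
a = 12: 12+-3=9, 12+-1=11, 12+7=19, 12+9=21
Collecting distinct sums: A + B = {-11, -9, -7, -3, -1, 1, 3, 7, 9, 11, 19, 21}
|A + B| = 12

A + B = {-11, -9, -7, -3, -1, 1, 3, 7, 9, 11, 19, 21}


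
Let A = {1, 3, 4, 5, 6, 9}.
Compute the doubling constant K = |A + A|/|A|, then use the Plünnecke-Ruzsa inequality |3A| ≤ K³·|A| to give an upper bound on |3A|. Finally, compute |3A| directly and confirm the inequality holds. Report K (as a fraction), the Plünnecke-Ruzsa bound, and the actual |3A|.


|A| = 6.
Step 1: Compute A + A by enumerating all 36 pairs.
A + A = {2, 4, 5, 6, 7, 8, 9, 10, 11, 12, 13, 14, 15, 18}, so |A + A| = 14.
Step 2: Doubling constant K = |A + A|/|A| = 14/6 = 14/6 ≈ 2.3333.
Step 3: Plünnecke-Ruzsa gives |3A| ≤ K³·|A| = (2.3333)³ · 6 ≈ 76.2222.
Step 4: Compute 3A = A + A + A directly by enumerating all triples (a,b,c) ∈ A³; |3A| = 22.
Step 5: Check 22 ≤ 76.2222? Yes ✓.

K = 14/6, Plünnecke-Ruzsa bound K³|A| ≈ 76.2222, |3A| = 22, inequality holds.


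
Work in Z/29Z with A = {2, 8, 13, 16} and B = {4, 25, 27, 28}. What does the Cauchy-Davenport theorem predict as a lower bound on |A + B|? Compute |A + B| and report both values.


Cauchy-Davenport: |A + B| ≥ min(p, |A| + |B| - 1) for A, B nonempty in Z/pZ.
|A| = 4, |B| = 4, p = 29.
CD lower bound = min(29, 4 + 4 - 1) = min(29, 7) = 7.
Compute A + B mod 29 directly:
a = 2: 2+4=6, 2+25=27, 2+27=0, 2+28=1
a = 8: 8+4=12, 8+25=4, 8+27=6, 8+28=7
a = 13: 13+4=17, 13+25=9, 13+27=11, 13+28=12
a = 16: 16+4=20, 16+25=12, 16+27=14, 16+28=15
A + B = {0, 1, 4, 6, 7, 9, 11, 12, 14, 15, 17, 20, 27}, so |A + B| = 13.
Verify: 13 ≥ 7? Yes ✓.

CD lower bound = 7, actual |A + B| = 13.


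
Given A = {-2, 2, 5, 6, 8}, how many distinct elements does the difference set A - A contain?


A - A = {a - a' : a, a' ∈ A}; |A| = 5.
Bounds: 2|A|-1 ≤ |A - A| ≤ |A|² - |A| + 1, i.e. 9 ≤ |A - A| ≤ 21.
Note: 0 ∈ A - A always (from a - a). The set is symmetric: if d ∈ A - A then -d ∈ A - A.
Enumerate nonzero differences d = a - a' with a > a' (then include -d):
Positive differences: {1, 2, 3, 4, 6, 7, 8, 10}
Full difference set: {0} ∪ (positive diffs) ∪ (negative diffs).
|A - A| = 1 + 2·8 = 17 (matches direct enumeration: 17).

|A - A| = 17


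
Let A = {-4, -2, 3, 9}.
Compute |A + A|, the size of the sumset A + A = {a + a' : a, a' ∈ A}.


A + A = {a + a' : a, a' ∈ A}; |A| = 4.
General bounds: 2|A| - 1 ≤ |A + A| ≤ |A|(|A|+1)/2, i.e. 7 ≤ |A + A| ≤ 10.
Lower bound 2|A|-1 is attained iff A is an arithmetic progression.
Enumerate sums a + a' for a ≤ a' (symmetric, so this suffices):
a = -4: -4+-4=-8, -4+-2=-6, -4+3=-1, -4+9=5
a = -2: -2+-2=-4, -2+3=1, -2+9=7
a = 3: 3+3=6, 3+9=12
a = 9: 9+9=18
Distinct sums: {-8, -6, -4, -1, 1, 5, 6, 7, 12, 18}
|A + A| = 10

|A + A| = 10


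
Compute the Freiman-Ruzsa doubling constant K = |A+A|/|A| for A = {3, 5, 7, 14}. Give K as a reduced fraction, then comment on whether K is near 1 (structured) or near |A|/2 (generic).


|A| = 4.
Compute A + A by enumerating all 16 pairs.
A + A = {6, 8, 10, 12, 14, 17, 19, 21, 28}, so |A + A| = 9.
K = |A + A| / |A| = 9/4 (already in lowest terms) ≈ 2.2500.
Reference: AP of size 4 gives K = 7/4 ≈ 1.7500; a fully generic set of size 4 gives K ≈ 2.5000.

|A| = 4, |A + A| = 9, K = 9/4.


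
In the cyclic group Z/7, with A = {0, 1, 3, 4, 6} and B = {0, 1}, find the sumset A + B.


Work in Z/7Z: reduce every sum a + b modulo 7.
Enumerate all 10 pairs:
a = 0: 0+0=0, 0+1=1
a = 1: 1+0=1, 1+1=2
a = 3: 3+0=3, 3+1=4
a = 4: 4+0=4, 4+1=5
a = 6: 6+0=6, 6+1=0
Distinct residues collected: {0, 1, 2, 3, 4, 5, 6}
|A + B| = 7 (out of 7 total residues).

A + B = {0, 1, 2, 3, 4, 5, 6}


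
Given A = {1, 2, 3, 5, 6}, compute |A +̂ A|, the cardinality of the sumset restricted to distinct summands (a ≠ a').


Restricted sumset: A +̂ A = {a + a' : a ∈ A, a' ∈ A, a ≠ a'}.
Equivalently, take A + A and drop any sum 2a that is achievable ONLY as a + a for a ∈ A (i.e. sums representable only with equal summands).
Enumerate pairs (a, a') with a < a' (symmetric, so each unordered pair gives one sum; this covers all a ≠ a'):
  1 + 2 = 3
  1 + 3 = 4
  1 + 5 = 6
  1 + 6 = 7
  2 + 3 = 5
  2 + 5 = 7
  2 + 6 = 8
  3 + 5 = 8
  3 + 6 = 9
  5 + 6 = 11
Collected distinct sums: {3, 4, 5, 6, 7, 8, 9, 11}
|A +̂ A| = 8
(Reference bound: |A +̂ A| ≥ 2|A| - 3 for |A| ≥ 2, with |A| = 5 giving ≥ 7.)

|A +̂ A| = 8


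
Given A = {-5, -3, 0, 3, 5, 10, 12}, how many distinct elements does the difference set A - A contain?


A - A = {a - a' : a, a' ∈ A}; |A| = 7.
Bounds: 2|A|-1 ≤ |A - A| ≤ |A|² - |A| + 1, i.e. 13 ≤ |A - A| ≤ 43.
Note: 0 ∈ A - A always (from a - a). The set is symmetric: if d ∈ A - A then -d ∈ A - A.
Enumerate nonzero differences d = a - a' with a > a' (then include -d):
Positive differences: {2, 3, 5, 6, 7, 8, 9, 10, 12, 13, 15, 17}
Full difference set: {0} ∪ (positive diffs) ∪ (negative diffs).
|A - A| = 1 + 2·12 = 25 (matches direct enumeration: 25).

|A - A| = 25


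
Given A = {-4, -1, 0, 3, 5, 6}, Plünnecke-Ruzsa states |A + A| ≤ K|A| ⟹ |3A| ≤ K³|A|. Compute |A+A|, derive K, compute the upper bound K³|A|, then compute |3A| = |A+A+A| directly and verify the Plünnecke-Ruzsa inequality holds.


|A| = 6.
Step 1: Compute A + A by enumerating all 36 pairs.
A + A = {-8, -5, -4, -2, -1, 0, 1, 2, 3, 4, 5, 6, 8, 9, 10, 11, 12}, so |A + A| = 17.
Step 2: Doubling constant K = |A + A|/|A| = 17/6 = 17/6 ≈ 2.8333.
Step 3: Plünnecke-Ruzsa gives |3A| ≤ K³·|A| = (2.8333)³ · 6 ≈ 136.4722.
Step 4: Compute 3A = A + A + A directly by enumerating all triples (a,b,c) ∈ A³; |3A| = 28.
Step 5: Check 28 ≤ 136.4722? Yes ✓.

K = 17/6, Plünnecke-Ruzsa bound K³|A| ≈ 136.4722, |3A| = 28, inequality holds.


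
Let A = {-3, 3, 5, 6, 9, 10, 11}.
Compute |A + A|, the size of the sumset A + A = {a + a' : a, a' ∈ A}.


A + A = {a + a' : a, a' ∈ A}; |A| = 7.
General bounds: 2|A| - 1 ≤ |A + A| ≤ |A|(|A|+1)/2, i.e. 13 ≤ |A + A| ≤ 28.
Lower bound 2|A|-1 is attained iff A is an arithmetic progression.
Enumerate sums a + a' for a ≤ a' (symmetric, so this suffices):
a = -3: -3+-3=-6, -3+3=0, -3+5=2, -3+6=3, -3+9=6, -3+10=7, -3+11=8
a = 3: 3+3=6, 3+5=8, 3+6=9, 3+9=12, 3+10=13, 3+11=14
a = 5: 5+5=10, 5+6=11, 5+9=14, 5+10=15, 5+11=16
a = 6: 6+6=12, 6+9=15, 6+10=16, 6+11=17
a = 9: 9+9=18, 9+10=19, 9+11=20
a = 10: 10+10=20, 10+11=21
a = 11: 11+11=22
Distinct sums: {-6, 0, 2, 3, 6, 7, 8, 9, 10, 11, 12, 13, 14, 15, 16, 17, 18, 19, 20, 21, 22}
|A + A| = 21

|A + A| = 21


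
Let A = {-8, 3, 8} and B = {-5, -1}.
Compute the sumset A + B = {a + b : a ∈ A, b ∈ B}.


A + B = {a + b : a ∈ A, b ∈ B}.
Enumerate all |A|·|B| = 3·2 = 6 pairs (a, b) and collect distinct sums.
a = -8: -8+-5=-13, -8+-1=-9
a = 3: 3+-5=-2, 3+-1=2
a = 8: 8+-5=3, 8+-1=7
Collecting distinct sums: A + B = {-13, -9, -2, 2, 3, 7}
|A + B| = 6

A + B = {-13, -9, -2, 2, 3, 7}


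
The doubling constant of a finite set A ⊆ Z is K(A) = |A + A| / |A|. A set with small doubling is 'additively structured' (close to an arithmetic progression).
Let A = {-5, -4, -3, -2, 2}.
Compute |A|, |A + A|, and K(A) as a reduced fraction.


|A| = 5.
Compute A + A by enumerating all 25 pairs.
A + A = {-10, -9, -8, -7, -6, -5, -4, -3, -2, -1, 0, 4}, so |A + A| = 12.
K = |A + A| / |A| = 12/5 (already in lowest terms) ≈ 2.4000.
Reference: AP of size 5 gives K = 9/5 ≈ 1.8000; a fully generic set of size 5 gives K ≈ 3.0000.

|A| = 5, |A + A| = 12, K = 12/5.


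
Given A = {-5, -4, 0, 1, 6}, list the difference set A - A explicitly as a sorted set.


A - A = {a - a' : a, a' ∈ A}.
Compute a - a' for each ordered pair (a, a'):
a = -5: -5--5=0, -5--4=-1, -5-0=-5, -5-1=-6, -5-6=-11
a = -4: -4--5=1, -4--4=0, -4-0=-4, -4-1=-5, -4-6=-10
a = 0: 0--5=5, 0--4=4, 0-0=0, 0-1=-1, 0-6=-6
a = 1: 1--5=6, 1--4=5, 1-0=1, 1-1=0, 1-6=-5
a = 6: 6--5=11, 6--4=10, 6-0=6, 6-1=5, 6-6=0
Collecting distinct values (and noting 0 appears from a-a):
A - A = {-11, -10, -6, -5, -4, -1, 0, 1, 4, 5, 6, 10, 11}
|A - A| = 13

A - A = {-11, -10, -6, -5, -4, -1, 0, 1, 4, 5, 6, 10, 11}


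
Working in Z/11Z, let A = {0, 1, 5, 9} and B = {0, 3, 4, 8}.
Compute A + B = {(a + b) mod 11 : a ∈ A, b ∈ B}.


Work in Z/11Z: reduce every sum a + b modulo 11.
Enumerate all 16 pairs:
a = 0: 0+0=0, 0+3=3, 0+4=4, 0+8=8
a = 1: 1+0=1, 1+3=4, 1+4=5, 1+8=9
a = 5: 5+0=5, 5+3=8, 5+4=9, 5+8=2
a = 9: 9+0=9, 9+3=1, 9+4=2, 9+8=6
Distinct residues collected: {0, 1, 2, 3, 4, 5, 6, 8, 9}
|A + B| = 9 (out of 11 total residues).

A + B = {0, 1, 2, 3, 4, 5, 6, 8, 9}


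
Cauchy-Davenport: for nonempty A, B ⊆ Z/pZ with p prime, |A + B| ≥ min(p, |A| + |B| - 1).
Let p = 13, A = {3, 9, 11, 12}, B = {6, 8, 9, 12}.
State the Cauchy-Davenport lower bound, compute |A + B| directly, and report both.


Cauchy-Davenport: |A + B| ≥ min(p, |A| + |B| - 1) for A, B nonempty in Z/pZ.
|A| = 4, |B| = 4, p = 13.
CD lower bound = min(13, 4 + 4 - 1) = min(13, 7) = 7.
Compute A + B mod 13 directly:
a = 3: 3+6=9, 3+8=11, 3+9=12, 3+12=2
a = 9: 9+6=2, 9+8=4, 9+9=5, 9+12=8
a = 11: 11+6=4, 11+8=6, 11+9=7, 11+12=10
a = 12: 12+6=5, 12+8=7, 12+9=8, 12+12=11
A + B = {2, 4, 5, 6, 7, 8, 9, 10, 11, 12}, so |A + B| = 10.
Verify: 10 ≥ 7? Yes ✓.

CD lower bound = 7, actual |A + B| = 10.


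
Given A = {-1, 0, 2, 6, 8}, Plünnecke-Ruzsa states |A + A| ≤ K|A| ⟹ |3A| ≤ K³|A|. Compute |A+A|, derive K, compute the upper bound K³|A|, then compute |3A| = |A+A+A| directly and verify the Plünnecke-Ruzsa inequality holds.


|A| = 5.
Step 1: Compute A + A by enumerating all 25 pairs.
A + A = {-2, -1, 0, 1, 2, 4, 5, 6, 7, 8, 10, 12, 14, 16}, so |A + A| = 14.
Step 2: Doubling constant K = |A + A|/|A| = 14/5 = 14/5 ≈ 2.8000.
Step 3: Plünnecke-Ruzsa gives |3A| ≤ K³·|A| = (2.8000)³ · 5 ≈ 109.7600.
Step 4: Compute 3A = A + A + A directly by enumerating all triples (a,b,c) ∈ A³; |3A| = 24.
Step 5: Check 24 ≤ 109.7600? Yes ✓.

K = 14/5, Plünnecke-Ruzsa bound K³|A| ≈ 109.7600, |3A| = 24, inequality holds.


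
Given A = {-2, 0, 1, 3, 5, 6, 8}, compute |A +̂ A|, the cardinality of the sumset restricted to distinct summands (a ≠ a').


Restricted sumset: A +̂ A = {a + a' : a ∈ A, a' ∈ A, a ≠ a'}.
Equivalently, take A + A and drop any sum 2a that is achievable ONLY as a + a for a ∈ A (i.e. sums representable only with equal summands).
Enumerate pairs (a, a') with a < a' (symmetric, so each unordered pair gives one sum; this covers all a ≠ a'):
  -2 + 0 = -2
  -2 + 1 = -1
  -2 + 3 = 1
  -2 + 5 = 3
  -2 + 6 = 4
  -2 + 8 = 6
  0 + 1 = 1
  0 + 3 = 3
  0 + 5 = 5
  0 + 6 = 6
  0 + 8 = 8
  1 + 3 = 4
  1 + 5 = 6
  1 + 6 = 7
  1 + 8 = 9
  3 + 5 = 8
  3 + 6 = 9
  3 + 8 = 11
  5 + 6 = 11
  5 + 8 = 13
  6 + 8 = 14
Collected distinct sums: {-2, -1, 1, 3, 4, 5, 6, 7, 8, 9, 11, 13, 14}
|A +̂ A| = 13
(Reference bound: |A +̂ A| ≥ 2|A| - 3 for |A| ≥ 2, with |A| = 7 giving ≥ 11.)

|A +̂ A| = 13


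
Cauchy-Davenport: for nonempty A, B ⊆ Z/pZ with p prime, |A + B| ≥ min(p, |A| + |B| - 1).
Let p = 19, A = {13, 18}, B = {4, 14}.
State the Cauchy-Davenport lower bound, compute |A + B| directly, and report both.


Cauchy-Davenport: |A + B| ≥ min(p, |A| + |B| - 1) for A, B nonempty in Z/pZ.
|A| = 2, |B| = 2, p = 19.
CD lower bound = min(19, 2 + 2 - 1) = min(19, 3) = 3.
Compute A + B mod 19 directly:
a = 13: 13+4=17, 13+14=8
a = 18: 18+4=3, 18+14=13
A + B = {3, 8, 13, 17}, so |A + B| = 4.
Verify: 4 ≥ 3? Yes ✓.

CD lower bound = 3, actual |A + B| = 4.


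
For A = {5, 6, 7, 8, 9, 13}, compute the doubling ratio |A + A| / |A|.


|A| = 6.
Compute A + A by enumerating all 36 pairs.
A + A = {10, 11, 12, 13, 14, 15, 16, 17, 18, 19, 20, 21, 22, 26}, so |A + A| = 14.
K = |A + A| / |A| = 14/6 = 7/3 ≈ 2.3333.
Reference: AP of size 6 gives K = 11/6 ≈ 1.8333; a fully generic set of size 6 gives K ≈ 3.5000.

|A| = 6, |A + A| = 14, K = 14/6 = 7/3.


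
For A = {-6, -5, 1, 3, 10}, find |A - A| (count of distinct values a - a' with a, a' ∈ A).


A - A = {a - a' : a, a' ∈ A}; |A| = 5.
Bounds: 2|A|-1 ≤ |A - A| ≤ |A|² - |A| + 1, i.e. 9 ≤ |A - A| ≤ 21.
Note: 0 ∈ A - A always (from a - a). The set is symmetric: if d ∈ A - A then -d ∈ A - A.
Enumerate nonzero differences d = a - a' with a > a' (then include -d):
Positive differences: {1, 2, 6, 7, 8, 9, 15, 16}
Full difference set: {0} ∪ (positive diffs) ∪ (negative diffs).
|A - A| = 1 + 2·8 = 17 (matches direct enumeration: 17).

|A - A| = 17


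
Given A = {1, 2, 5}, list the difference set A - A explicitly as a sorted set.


A - A = {a - a' : a, a' ∈ A}.
Compute a - a' for each ordered pair (a, a'):
a = 1: 1-1=0, 1-2=-1, 1-5=-4
a = 2: 2-1=1, 2-2=0, 2-5=-3
a = 5: 5-1=4, 5-2=3, 5-5=0
Collecting distinct values (and noting 0 appears from a-a):
A - A = {-4, -3, -1, 0, 1, 3, 4}
|A - A| = 7

A - A = {-4, -3, -1, 0, 1, 3, 4}


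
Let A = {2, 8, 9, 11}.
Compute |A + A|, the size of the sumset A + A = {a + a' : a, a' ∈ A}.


A + A = {a + a' : a, a' ∈ A}; |A| = 4.
General bounds: 2|A| - 1 ≤ |A + A| ≤ |A|(|A|+1)/2, i.e. 7 ≤ |A + A| ≤ 10.
Lower bound 2|A|-1 is attained iff A is an arithmetic progression.
Enumerate sums a + a' for a ≤ a' (symmetric, so this suffices):
a = 2: 2+2=4, 2+8=10, 2+9=11, 2+11=13
a = 8: 8+8=16, 8+9=17, 8+11=19
a = 9: 9+9=18, 9+11=20
a = 11: 11+11=22
Distinct sums: {4, 10, 11, 13, 16, 17, 18, 19, 20, 22}
|A + A| = 10

|A + A| = 10


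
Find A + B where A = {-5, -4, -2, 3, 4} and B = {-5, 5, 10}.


A + B = {a + b : a ∈ A, b ∈ B}.
Enumerate all |A|·|B| = 5·3 = 15 pairs (a, b) and collect distinct sums.
a = -5: -5+-5=-10, -5+5=0, -5+10=5
a = -4: -4+-5=-9, -4+5=1, -4+10=6
a = -2: -2+-5=-7, -2+5=3, -2+10=8
a = 3: 3+-5=-2, 3+5=8, 3+10=13
a = 4: 4+-5=-1, 4+5=9, 4+10=14
Collecting distinct sums: A + B = {-10, -9, -7, -2, -1, 0, 1, 3, 5, 6, 8, 9, 13, 14}
|A + B| = 14

A + B = {-10, -9, -7, -2, -1, 0, 1, 3, 5, 6, 8, 9, 13, 14}


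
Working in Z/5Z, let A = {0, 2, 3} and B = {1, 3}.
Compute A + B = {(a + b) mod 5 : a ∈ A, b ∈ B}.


Work in Z/5Z: reduce every sum a + b modulo 5.
Enumerate all 6 pairs:
a = 0: 0+1=1, 0+3=3
a = 2: 2+1=3, 2+3=0
a = 3: 3+1=4, 3+3=1
Distinct residues collected: {0, 1, 3, 4}
|A + B| = 4 (out of 5 total residues).

A + B = {0, 1, 3, 4}


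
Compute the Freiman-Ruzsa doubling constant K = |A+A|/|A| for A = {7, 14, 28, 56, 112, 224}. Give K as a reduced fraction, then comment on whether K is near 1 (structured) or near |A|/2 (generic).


|A| = 6.
Compute A + A by enumerating all 36 pairs.
A + A = {14, 21, 28, 35, 42, 56, 63, 70, 84, 112, 119, 126, 140, 168, 224, 231, 238, 252, 280, 336, 448}, so |A + A| = 21.
K = |A + A| / |A| = 21/6 = 7/2 ≈ 3.5000.
Reference: AP of size 6 gives K = 11/6 ≈ 1.8333; a fully generic set of size 6 gives K ≈ 3.5000.

|A| = 6, |A + A| = 21, K = 21/6 = 7/2.


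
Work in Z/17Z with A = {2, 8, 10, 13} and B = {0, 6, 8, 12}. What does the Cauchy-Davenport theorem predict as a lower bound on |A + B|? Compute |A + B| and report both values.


Cauchy-Davenport: |A + B| ≥ min(p, |A| + |B| - 1) for A, B nonempty in Z/pZ.
|A| = 4, |B| = 4, p = 17.
CD lower bound = min(17, 4 + 4 - 1) = min(17, 7) = 7.
Compute A + B mod 17 directly:
a = 2: 2+0=2, 2+6=8, 2+8=10, 2+12=14
a = 8: 8+0=8, 8+6=14, 8+8=16, 8+12=3
a = 10: 10+0=10, 10+6=16, 10+8=1, 10+12=5
a = 13: 13+0=13, 13+6=2, 13+8=4, 13+12=8
A + B = {1, 2, 3, 4, 5, 8, 10, 13, 14, 16}, so |A + B| = 10.
Verify: 10 ≥ 7? Yes ✓.

CD lower bound = 7, actual |A + B| = 10.


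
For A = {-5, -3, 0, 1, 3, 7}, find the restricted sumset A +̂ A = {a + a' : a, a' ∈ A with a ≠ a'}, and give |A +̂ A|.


Restricted sumset: A +̂ A = {a + a' : a ∈ A, a' ∈ A, a ≠ a'}.
Equivalently, take A + A and drop any sum 2a that is achievable ONLY as a + a for a ∈ A (i.e. sums representable only with equal summands).
Enumerate pairs (a, a') with a < a' (symmetric, so each unordered pair gives one sum; this covers all a ≠ a'):
  -5 + -3 = -8
  -5 + 0 = -5
  -5 + 1 = -4
  -5 + 3 = -2
  -5 + 7 = 2
  -3 + 0 = -3
  -3 + 1 = -2
  -3 + 3 = 0
  -3 + 7 = 4
  0 + 1 = 1
  0 + 3 = 3
  0 + 7 = 7
  1 + 3 = 4
  1 + 7 = 8
  3 + 7 = 10
Collected distinct sums: {-8, -5, -4, -3, -2, 0, 1, 2, 3, 4, 7, 8, 10}
|A +̂ A| = 13
(Reference bound: |A +̂ A| ≥ 2|A| - 3 for |A| ≥ 2, with |A| = 6 giving ≥ 9.)

|A +̂ A| = 13


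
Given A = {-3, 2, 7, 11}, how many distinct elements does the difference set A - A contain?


A - A = {a - a' : a, a' ∈ A}; |A| = 4.
Bounds: 2|A|-1 ≤ |A - A| ≤ |A|² - |A| + 1, i.e. 7 ≤ |A - A| ≤ 13.
Note: 0 ∈ A - A always (from a - a). The set is symmetric: if d ∈ A - A then -d ∈ A - A.
Enumerate nonzero differences d = a - a' with a > a' (then include -d):
Positive differences: {4, 5, 9, 10, 14}
Full difference set: {0} ∪ (positive diffs) ∪ (negative diffs).
|A - A| = 1 + 2·5 = 11 (matches direct enumeration: 11).

|A - A| = 11


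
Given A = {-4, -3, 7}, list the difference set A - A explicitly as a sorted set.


A - A = {a - a' : a, a' ∈ A}.
Compute a - a' for each ordered pair (a, a'):
a = -4: -4--4=0, -4--3=-1, -4-7=-11
a = -3: -3--4=1, -3--3=0, -3-7=-10
a = 7: 7--4=11, 7--3=10, 7-7=0
Collecting distinct values (and noting 0 appears from a-a):
A - A = {-11, -10, -1, 0, 1, 10, 11}
|A - A| = 7

A - A = {-11, -10, -1, 0, 1, 10, 11}


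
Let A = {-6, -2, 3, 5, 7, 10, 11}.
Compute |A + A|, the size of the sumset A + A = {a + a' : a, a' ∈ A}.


A + A = {a + a' : a, a' ∈ A}; |A| = 7.
General bounds: 2|A| - 1 ≤ |A + A| ≤ |A|(|A|+1)/2, i.e. 13 ≤ |A + A| ≤ 28.
Lower bound 2|A|-1 is attained iff A is an arithmetic progression.
Enumerate sums a + a' for a ≤ a' (symmetric, so this suffices):
a = -6: -6+-6=-12, -6+-2=-8, -6+3=-3, -6+5=-1, -6+7=1, -6+10=4, -6+11=5
a = -2: -2+-2=-4, -2+3=1, -2+5=3, -2+7=5, -2+10=8, -2+11=9
a = 3: 3+3=6, 3+5=8, 3+7=10, 3+10=13, 3+11=14
a = 5: 5+5=10, 5+7=12, 5+10=15, 5+11=16
a = 7: 7+7=14, 7+10=17, 7+11=18
a = 10: 10+10=20, 10+11=21
a = 11: 11+11=22
Distinct sums: {-12, -8, -4, -3, -1, 1, 3, 4, 5, 6, 8, 9, 10, 12, 13, 14, 15, 16, 17, 18, 20, 21, 22}
|A + A| = 23

|A + A| = 23


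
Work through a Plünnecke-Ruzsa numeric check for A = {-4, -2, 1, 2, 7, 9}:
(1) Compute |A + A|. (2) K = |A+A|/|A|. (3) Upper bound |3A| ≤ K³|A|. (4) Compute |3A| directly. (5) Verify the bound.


|A| = 6.
Step 1: Compute A + A by enumerating all 36 pairs.
A + A = {-8, -6, -4, -3, -2, -1, 0, 2, 3, 4, 5, 7, 8, 9, 10, 11, 14, 16, 18}, so |A + A| = 19.
Step 2: Doubling constant K = |A + A|/|A| = 19/6 = 19/6 ≈ 3.1667.
Step 3: Plünnecke-Ruzsa gives |3A| ≤ K³·|A| = (3.1667)³ · 6 ≈ 190.5278.
Step 4: Compute 3A = A + A + A directly by enumerating all triples (a,b,c) ∈ A³; |3A| = 35.
Step 5: Check 35 ≤ 190.5278? Yes ✓.

K = 19/6, Plünnecke-Ruzsa bound K³|A| ≈ 190.5278, |3A| = 35, inequality holds.


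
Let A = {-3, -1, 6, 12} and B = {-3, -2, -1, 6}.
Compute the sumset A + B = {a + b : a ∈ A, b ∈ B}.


A + B = {a + b : a ∈ A, b ∈ B}.
Enumerate all |A|·|B| = 4·4 = 16 pairs (a, b) and collect distinct sums.
a = -3: -3+-3=-6, -3+-2=-5, -3+-1=-4, -3+6=3
a = -1: -1+-3=-4, -1+-2=-3, -1+-1=-2, -1+6=5
a = 6: 6+-3=3, 6+-2=4, 6+-1=5, 6+6=12
a = 12: 12+-3=9, 12+-2=10, 12+-1=11, 12+6=18
Collecting distinct sums: A + B = {-6, -5, -4, -3, -2, 3, 4, 5, 9, 10, 11, 12, 18}
|A + B| = 13

A + B = {-6, -5, -4, -3, -2, 3, 4, 5, 9, 10, 11, 12, 18}


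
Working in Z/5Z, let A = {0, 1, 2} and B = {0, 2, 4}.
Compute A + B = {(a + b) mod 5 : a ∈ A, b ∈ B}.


Work in Z/5Z: reduce every sum a + b modulo 5.
Enumerate all 9 pairs:
a = 0: 0+0=0, 0+2=2, 0+4=4
a = 1: 1+0=1, 1+2=3, 1+4=0
a = 2: 2+0=2, 2+2=4, 2+4=1
Distinct residues collected: {0, 1, 2, 3, 4}
|A + B| = 5 (out of 5 total residues).

A + B = {0, 1, 2, 3, 4}


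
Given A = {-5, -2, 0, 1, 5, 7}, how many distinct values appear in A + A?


A + A = {a + a' : a, a' ∈ A}; |A| = 6.
General bounds: 2|A| - 1 ≤ |A + A| ≤ |A|(|A|+1)/2, i.e. 11 ≤ |A + A| ≤ 21.
Lower bound 2|A|-1 is attained iff A is an arithmetic progression.
Enumerate sums a + a' for a ≤ a' (symmetric, so this suffices):
a = -5: -5+-5=-10, -5+-2=-7, -5+0=-5, -5+1=-4, -5+5=0, -5+7=2
a = -2: -2+-2=-4, -2+0=-2, -2+1=-1, -2+5=3, -2+7=5
a = 0: 0+0=0, 0+1=1, 0+5=5, 0+7=7
a = 1: 1+1=2, 1+5=6, 1+7=8
a = 5: 5+5=10, 5+7=12
a = 7: 7+7=14
Distinct sums: {-10, -7, -5, -4, -2, -1, 0, 1, 2, 3, 5, 6, 7, 8, 10, 12, 14}
|A + A| = 17

|A + A| = 17


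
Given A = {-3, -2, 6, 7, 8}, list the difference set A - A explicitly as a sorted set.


A - A = {a - a' : a, a' ∈ A}.
Compute a - a' for each ordered pair (a, a'):
a = -3: -3--3=0, -3--2=-1, -3-6=-9, -3-7=-10, -3-8=-11
a = -2: -2--3=1, -2--2=0, -2-6=-8, -2-7=-9, -2-8=-10
a = 6: 6--3=9, 6--2=8, 6-6=0, 6-7=-1, 6-8=-2
a = 7: 7--3=10, 7--2=9, 7-6=1, 7-7=0, 7-8=-1
a = 8: 8--3=11, 8--2=10, 8-6=2, 8-7=1, 8-8=0
Collecting distinct values (and noting 0 appears from a-a):
A - A = {-11, -10, -9, -8, -2, -1, 0, 1, 2, 8, 9, 10, 11}
|A - A| = 13

A - A = {-11, -10, -9, -8, -2, -1, 0, 1, 2, 8, 9, 10, 11}


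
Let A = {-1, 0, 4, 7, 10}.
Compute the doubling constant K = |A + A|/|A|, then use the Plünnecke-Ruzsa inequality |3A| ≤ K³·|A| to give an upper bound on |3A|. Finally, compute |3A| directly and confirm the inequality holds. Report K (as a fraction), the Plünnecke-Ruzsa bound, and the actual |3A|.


|A| = 5.
Step 1: Compute A + A by enumerating all 25 pairs.
A + A = {-2, -1, 0, 3, 4, 6, 7, 8, 9, 10, 11, 14, 17, 20}, so |A + A| = 14.
Step 2: Doubling constant K = |A + A|/|A| = 14/5 = 14/5 ≈ 2.8000.
Step 3: Plünnecke-Ruzsa gives |3A| ≤ K³·|A| = (2.8000)³ · 5 ≈ 109.7600.
Step 4: Compute 3A = A + A + A directly by enumerating all triples (a,b,c) ∈ A³; |3A| = 27.
Step 5: Check 27 ≤ 109.7600? Yes ✓.

K = 14/5, Plünnecke-Ruzsa bound K³|A| ≈ 109.7600, |3A| = 27, inequality holds.


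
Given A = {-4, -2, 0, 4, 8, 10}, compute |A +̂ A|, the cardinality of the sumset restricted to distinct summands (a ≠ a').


Restricted sumset: A +̂ A = {a + a' : a ∈ A, a' ∈ A, a ≠ a'}.
Equivalently, take A + A and drop any sum 2a that is achievable ONLY as a + a for a ∈ A (i.e. sums representable only with equal summands).
Enumerate pairs (a, a') with a < a' (symmetric, so each unordered pair gives one sum; this covers all a ≠ a'):
  -4 + -2 = -6
  -4 + 0 = -4
  -4 + 4 = 0
  -4 + 8 = 4
  -4 + 10 = 6
  -2 + 0 = -2
  -2 + 4 = 2
  -2 + 8 = 6
  -2 + 10 = 8
  0 + 4 = 4
  0 + 8 = 8
  0 + 10 = 10
  4 + 8 = 12
  4 + 10 = 14
  8 + 10 = 18
Collected distinct sums: {-6, -4, -2, 0, 2, 4, 6, 8, 10, 12, 14, 18}
|A +̂ A| = 12
(Reference bound: |A +̂ A| ≥ 2|A| - 3 for |A| ≥ 2, with |A| = 6 giving ≥ 9.)

|A +̂ A| = 12


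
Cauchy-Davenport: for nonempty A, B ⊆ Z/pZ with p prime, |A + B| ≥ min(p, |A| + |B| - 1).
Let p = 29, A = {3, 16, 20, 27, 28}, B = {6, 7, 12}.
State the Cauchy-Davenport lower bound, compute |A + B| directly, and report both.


Cauchy-Davenport: |A + B| ≥ min(p, |A| + |B| - 1) for A, B nonempty in Z/pZ.
|A| = 5, |B| = 3, p = 29.
CD lower bound = min(29, 5 + 3 - 1) = min(29, 7) = 7.
Compute A + B mod 29 directly:
a = 3: 3+6=9, 3+7=10, 3+12=15
a = 16: 16+6=22, 16+7=23, 16+12=28
a = 20: 20+6=26, 20+7=27, 20+12=3
a = 27: 27+6=4, 27+7=5, 27+12=10
a = 28: 28+6=5, 28+7=6, 28+12=11
A + B = {3, 4, 5, 6, 9, 10, 11, 15, 22, 23, 26, 27, 28}, so |A + B| = 13.
Verify: 13 ≥ 7? Yes ✓.

CD lower bound = 7, actual |A + B| = 13.


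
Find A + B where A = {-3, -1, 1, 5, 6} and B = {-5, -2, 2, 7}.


A + B = {a + b : a ∈ A, b ∈ B}.
Enumerate all |A|·|B| = 5·4 = 20 pairs (a, b) and collect distinct sums.
a = -3: -3+-5=-8, -3+-2=-5, -3+2=-1, -3+7=4
a = -1: -1+-5=-6, -1+-2=-3, -1+2=1, -1+7=6
a = 1: 1+-5=-4, 1+-2=-1, 1+2=3, 1+7=8
a = 5: 5+-5=0, 5+-2=3, 5+2=7, 5+7=12
a = 6: 6+-5=1, 6+-2=4, 6+2=8, 6+7=13
Collecting distinct sums: A + B = {-8, -6, -5, -4, -3, -1, 0, 1, 3, 4, 6, 7, 8, 12, 13}
|A + B| = 15

A + B = {-8, -6, -5, -4, -3, -1, 0, 1, 3, 4, 6, 7, 8, 12, 13}


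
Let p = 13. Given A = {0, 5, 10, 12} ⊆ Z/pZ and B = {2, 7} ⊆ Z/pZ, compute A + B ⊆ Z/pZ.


Work in Z/13Z: reduce every sum a + b modulo 13.
Enumerate all 8 pairs:
a = 0: 0+2=2, 0+7=7
a = 5: 5+2=7, 5+7=12
a = 10: 10+2=12, 10+7=4
a = 12: 12+2=1, 12+7=6
Distinct residues collected: {1, 2, 4, 6, 7, 12}
|A + B| = 6 (out of 13 total residues).

A + B = {1, 2, 4, 6, 7, 12}


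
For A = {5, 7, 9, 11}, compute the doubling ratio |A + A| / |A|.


|A| = 4.
Compute A + A by enumerating all 16 pairs.
A + A = {10, 12, 14, 16, 18, 20, 22}, so |A + A| = 7.
K = |A + A| / |A| = 7/4 (already in lowest terms) ≈ 1.7500.
Reference: AP of size 4 gives K = 7/4 ≈ 1.7500; a fully generic set of size 4 gives K ≈ 2.5000.

|A| = 4, |A + A| = 7, K = 7/4.


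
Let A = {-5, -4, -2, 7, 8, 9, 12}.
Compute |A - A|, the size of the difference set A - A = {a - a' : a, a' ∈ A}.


A - A = {a - a' : a, a' ∈ A}; |A| = 7.
Bounds: 2|A|-1 ≤ |A - A| ≤ |A|² - |A| + 1, i.e. 13 ≤ |A - A| ≤ 43.
Note: 0 ∈ A - A always (from a - a). The set is symmetric: if d ∈ A - A then -d ∈ A - A.
Enumerate nonzero differences d = a - a' with a > a' (then include -d):
Positive differences: {1, 2, 3, 4, 5, 9, 10, 11, 12, 13, 14, 16, 17}
Full difference set: {0} ∪ (positive diffs) ∪ (negative diffs).
|A - A| = 1 + 2·13 = 27 (matches direct enumeration: 27).

|A - A| = 27


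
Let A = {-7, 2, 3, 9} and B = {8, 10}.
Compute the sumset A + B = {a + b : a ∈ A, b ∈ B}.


A + B = {a + b : a ∈ A, b ∈ B}.
Enumerate all |A|·|B| = 4·2 = 8 pairs (a, b) and collect distinct sums.
a = -7: -7+8=1, -7+10=3
a = 2: 2+8=10, 2+10=12
a = 3: 3+8=11, 3+10=13
a = 9: 9+8=17, 9+10=19
Collecting distinct sums: A + B = {1, 3, 10, 11, 12, 13, 17, 19}
|A + B| = 8

A + B = {1, 3, 10, 11, 12, 13, 17, 19}


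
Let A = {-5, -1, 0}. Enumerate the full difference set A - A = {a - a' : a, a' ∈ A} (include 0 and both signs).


A - A = {a - a' : a, a' ∈ A}.
Compute a - a' for each ordered pair (a, a'):
a = -5: -5--5=0, -5--1=-4, -5-0=-5
a = -1: -1--5=4, -1--1=0, -1-0=-1
a = 0: 0--5=5, 0--1=1, 0-0=0
Collecting distinct values (and noting 0 appears from a-a):
A - A = {-5, -4, -1, 0, 1, 4, 5}
|A - A| = 7

A - A = {-5, -4, -1, 0, 1, 4, 5}


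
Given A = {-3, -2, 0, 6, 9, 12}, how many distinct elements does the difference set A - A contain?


A - A = {a - a' : a, a' ∈ A}; |A| = 6.
Bounds: 2|A|-1 ≤ |A - A| ≤ |A|² - |A| + 1, i.e. 11 ≤ |A - A| ≤ 31.
Note: 0 ∈ A - A always (from a - a). The set is symmetric: if d ∈ A - A then -d ∈ A - A.
Enumerate nonzero differences d = a - a' with a > a' (then include -d):
Positive differences: {1, 2, 3, 6, 8, 9, 11, 12, 14, 15}
Full difference set: {0} ∪ (positive diffs) ∪ (negative diffs).
|A - A| = 1 + 2·10 = 21 (matches direct enumeration: 21).

|A - A| = 21


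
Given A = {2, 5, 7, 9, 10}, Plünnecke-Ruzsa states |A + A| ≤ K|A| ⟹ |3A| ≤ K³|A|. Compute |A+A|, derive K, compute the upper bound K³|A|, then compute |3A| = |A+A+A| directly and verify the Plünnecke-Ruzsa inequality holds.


|A| = 5.
Step 1: Compute A + A by enumerating all 25 pairs.
A + A = {4, 7, 9, 10, 11, 12, 14, 15, 16, 17, 18, 19, 20}, so |A + A| = 13.
Step 2: Doubling constant K = |A + A|/|A| = 13/5 = 13/5 ≈ 2.6000.
Step 3: Plünnecke-Ruzsa gives |3A| ≤ K³·|A| = (2.6000)³ · 5 ≈ 87.8800.
Step 4: Compute 3A = A + A + A directly by enumerating all triples (a,b,c) ∈ A³; |3A| = 22.
Step 5: Check 22 ≤ 87.8800? Yes ✓.

K = 13/5, Plünnecke-Ruzsa bound K³|A| ≈ 87.8800, |3A| = 22, inequality holds.


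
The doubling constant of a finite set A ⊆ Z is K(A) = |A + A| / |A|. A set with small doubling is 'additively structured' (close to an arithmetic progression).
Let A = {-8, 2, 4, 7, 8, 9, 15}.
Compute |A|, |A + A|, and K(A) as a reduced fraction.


|A| = 7.
Compute A + A by enumerating all 49 pairs.
A + A = {-16, -6, -4, -1, 0, 1, 4, 6, 7, 8, 9, 10, 11, 12, 13, 14, 15, 16, 17, 18, 19, 22, 23, 24, 30}, so |A + A| = 25.
K = |A + A| / |A| = 25/7 (already in lowest terms) ≈ 3.5714.
Reference: AP of size 7 gives K = 13/7 ≈ 1.8571; a fully generic set of size 7 gives K ≈ 4.0000.

|A| = 7, |A + A| = 25, K = 25/7.


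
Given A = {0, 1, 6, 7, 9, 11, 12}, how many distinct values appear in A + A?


A + A = {a + a' : a, a' ∈ A}; |A| = 7.
General bounds: 2|A| - 1 ≤ |A + A| ≤ |A|(|A|+1)/2, i.e. 13 ≤ |A + A| ≤ 28.
Lower bound 2|A|-1 is attained iff A is an arithmetic progression.
Enumerate sums a + a' for a ≤ a' (symmetric, so this suffices):
a = 0: 0+0=0, 0+1=1, 0+6=6, 0+7=7, 0+9=9, 0+11=11, 0+12=12
a = 1: 1+1=2, 1+6=7, 1+7=8, 1+9=10, 1+11=12, 1+12=13
a = 6: 6+6=12, 6+7=13, 6+9=15, 6+11=17, 6+12=18
a = 7: 7+7=14, 7+9=16, 7+11=18, 7+12=19
a = 9: 9+9=18, 9+11=20, 9+12=21
a = 11: 11+11=22, 11+12=23
a = 12: 12+12=24
Distinct sums: {0, 1, 2, 6, 7, 8, 9, 10, 11, 12, 13, 14, 15, 16, 17, 18, 19, 20, 21, 22, 23, 24}
|A + A| = 22

|A + A| = 22


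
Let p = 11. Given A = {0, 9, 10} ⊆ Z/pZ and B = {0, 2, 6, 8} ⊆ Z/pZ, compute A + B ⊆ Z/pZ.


Work in Z/11Z: reduce every sum a + b modulo 11.
Enumerate all 12 pairs:
a = 0: 0+0=0, 0+2=2, 0+6=6, 0+8=8
a = 9: 9+0=9, 9+2=0, 9+6=4, 9+8=6
a = 10: 10+0=10, 10+2=1, 10+6=5, 10+8=7
Distinct residues collected: {0, 1, 2, 4, 5, 6, 7, 8, 9, 10}
|A + B| = 10 (out of 11 total residues).

A + B = {0, 1, 2, 4, 5, 6, 7, 8, 9, 10}


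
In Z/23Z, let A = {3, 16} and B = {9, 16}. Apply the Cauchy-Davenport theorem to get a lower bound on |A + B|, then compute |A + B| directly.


Cauchy-Davenport: |A + B| ≥ min(p, |A| + |B| - 1) for A, B nonempty in Z/pZ.
|A| = 2, |B| = 2, p = 23.
CD lower bound = min(23, 2 + 2 - 1) = min(23, 3) = 3.
Compute A + B mod 23 directly:
a = 3: 3+9=12, 3+16=19
a = 16: 16+9=2, 16+16=9
A + B = {2, 9, 12, 19}, so |A + B| = 4.
Verify: 4 ≥ 3? Yes ✓.

CD lower bound = 3, actual |A + B| = 4.


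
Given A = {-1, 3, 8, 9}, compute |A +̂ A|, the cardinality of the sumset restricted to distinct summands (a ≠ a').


Restricted sumset: A +̂ A = {a + a' : a ∈ A, a' ∈ A, a ≠ a'}.
Equivalently, take A + A and drop any sum 2a that is achievable ONLY as a + a for a ∈ A (i.e. sums representable only with equal summands).
Enumerate pairs (a, a') with a < a' (symmetric, so each unordered pair gives one sum; this covers all a ≠ a'):
  -1 + 3 = 2
  -1 + 8 = 7
  -1 + 9 = 8
  3 + 8 = 11
  3 + 9 = 12
  8 + 9 = 17
Collected distinct sums: {2, 7, 8, 11, 12, 17}
|A +̂ A| = 6
(Reference bound: |A +̂ A| ≥ 2|A| - 3 for |A| ≥ 2, with |A| = 4 giving ≥ 5.)

|A +̂ A| = 6


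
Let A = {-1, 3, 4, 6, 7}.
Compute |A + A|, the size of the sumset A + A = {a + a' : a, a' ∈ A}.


A + A = {a + a' : a, a' ∈ A}; |A| = 5.
General bounds: 2|A| - 1 ≤ |A + A| ≤ |A|(|A|+1)/2, i.e. 9 ≤ |A + A| ≤ 15.
Lower bound 2|A|-1 is attained iff A is an arithmetic progression.
Enumerate sums a + a' for a ≤ a' (symmetric, so this suffices):
a = -1: -1+-1=-2, -1+3=2, -1+4=3, -1+6=5, -1+7=6
a = 3: 3+3=6, 3+4=7, 3+6=9, 3+7=10
a = 4: 4+4=8, 4+6=10, 4+7=11
a = 6: 6+6=12, 6+7=13
a = 7: 7+7=14
Distinct sums: {-2, 2, 3, 5, 6, 7, 8, 9, 10, 11, 12, 13, 14}
|A + A| = 13

|A + A| = 13


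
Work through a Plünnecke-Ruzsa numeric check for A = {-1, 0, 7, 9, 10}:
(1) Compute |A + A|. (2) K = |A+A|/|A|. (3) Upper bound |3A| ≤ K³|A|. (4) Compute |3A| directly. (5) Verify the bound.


|A| = 5.
Step 1: Compute A + A by enumerating all 25 pairs.
A + A = {-2, -1, 0, 6, 7, 8, 9, 10, 14, 16, 17, 18, 19, 20}, so |A + A| = 14.
Step 2: Doubling constant K = |A + A|/|A| = 14/5 = 14/5 ≈ 2.8000.
Step 3: Plünnecke-Ruzsa gives |3A| ≤ K³·|A| = (2.8000)³ · 5 ≈ 109.7600.
Step 4: Compute 3A = A + A + A directly by enumerating all triples (a,b,c) ∈ A³; |3A| = 27.
Step 5: Check 27 ≤ 109.7600? Yes ✓.

K = 14/5, Plünnecke-Ruzsa bound K³|A| ≈ 109.7600, |3A| = 27, inequality holds.


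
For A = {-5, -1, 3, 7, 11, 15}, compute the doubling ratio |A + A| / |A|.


|A| = 6.
Compute A + A by enumerating all 36 pairs.
A + A = {-10, -6, -2, 2, 6, 10, 14, 18, 22, 26, 30}, so |A + A| = 11.
K = |A + A| / |A| = 11/6 (already in lowest terms) ≈ 1.8333.
Reference: AP of size 6 gives K = 11/6 ≈ 1.8333; a fully generic set of size 6 gives K ≈ 3.5000.

|A| = 6, |A + A| = 11, K = 11/6.


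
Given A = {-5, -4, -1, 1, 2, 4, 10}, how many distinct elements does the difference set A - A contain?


A - A = {a - a' : a, a' ∈ A}; |A| = 7.
Bounds: 2|A|-1 ≤ |A - A| ≤ |A|² - |A| + 1, i.e. 13 ≤ |A - A| ≤ 43.
Note: 0 ∈ A - A always (from a - a). The set is symmetric: if d ∈ A - A then -d ∈ A - A.
Enumerate nonzero differences d = a - a' with a > a' (then include -d):
Positive differences: {1, 2, 3, 4, 5, 6, 7, 8, 9, 11, 14, 15}
Full difference set: {0} ∪ (positive diffs) ∪ (negative diffs).
|A - A| = 1 + 2·12 = 25 (matches direct enumeration: 25).

|A - A| = 25


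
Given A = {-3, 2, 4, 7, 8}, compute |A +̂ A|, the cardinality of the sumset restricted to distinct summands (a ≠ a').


Restricted sumset: A +̂ A = {a + a' : a ∈ A, a' ∈ A, a ≠ a'}.
Equivalently, take A + A and drop any sum 2a that is achievable ONLY as a + a for a ∈ A (i.e. sums representable only with equal summands).
Enumerate pairs (a, a') with a < a' (symmetric, so each unordered pair gives one sum; this covers all a ≠ a'):
  -3 + 2 = -1
  -3 + 4 = 1
  -3 + 7 = 4
  -3 + 8 = 5
  2 + 4 = 6
  2 + 7 = 9
  2 + 8 = 10
  4 + 7 = 11
  4 + 8 = 12
  7 + 8 = 15
Collected distinct sums: {-1, 1, 4, 5, 6, 9, 10, 11, 12, 15}
|A +̂ A| = 10
(Reference bound: |A +̂ A| ≥ 2|A| - 3 for |A| ≥ 2, with |A| = 5 giving ≥ 7.)

|A +̂ A| = 10


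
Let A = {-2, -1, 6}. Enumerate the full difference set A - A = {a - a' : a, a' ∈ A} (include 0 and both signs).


A - A = {a - a' : a, a' ∈ A}.
Compute a - a' for each ordered pair (a, a'):
a = -2: -2--2=0, -2--1=-1, -2-6=-8
a = -1: -1--2=1, -1--1=0, -1-6=-7
a = 6: 6--2=8, 6--1=7, 6-6=0
Collecting distinct values (and noting 0 appears from a-a):
A - A = {-8, -7, -1, 0, 1, 7, 8}
|A - A| = 7

A - A = {-8, -7, -1, 0, 1, 7, 8}


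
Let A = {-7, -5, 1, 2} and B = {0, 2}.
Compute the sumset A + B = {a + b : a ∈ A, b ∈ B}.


A + B = {a + b : a ∈ A, b ∈ B}.
Enumerate all |A|·|B| = 4·2 = 8 pairs (a, b) and collect distinct sums.
a = -7: -7+0=-7, -7+2=-5
a = -5: -5+0=-5, -5+2=-3
a = 1: 1+0=1, 1+2=3
a = 2: 2+0=2, 2+2=4
Collecting distinct sums: A + B = {-7, -5, -3, 1, 2, 3, 4}
|A + B| = 7

A + B = {-7, -5, -3, 1, 2, 3, 4}


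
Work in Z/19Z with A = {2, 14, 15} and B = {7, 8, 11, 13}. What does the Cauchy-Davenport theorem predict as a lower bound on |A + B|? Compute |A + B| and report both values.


Cauchy-Davenport: |A + B| ≥ min(p, |A| + |B| - 1) for A, B nonempty in Z/pZ.
|A| = 3, |B| = 4, p = 19.
CD lower bound = min(19, 3 + 4 - 1) = min(19, 6) = 6.
Compute A + B mod 19 directly:
a = 2: 2+7=9, 2+8=10, 2+11=13, 2+13=15
a = 14: 14+7=2, 14+8=3, 14+11=6, 14+13=8
a = 15: 15+7=3, 15+8=4, 15+11=7, 15+13=9
A + B = {2, 3, 4, 6, 7, 8, 9, 10, 13, 15}, so |A + B| = 10.
Verify: 10 ≥ 6? Yes ✓.

CD lower bound = 6, actual |A + B| = 10.


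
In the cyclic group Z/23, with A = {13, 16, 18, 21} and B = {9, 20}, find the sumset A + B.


Work in Z/23Z: reduce every sum a + b modulo 23.
Enumerate all 8 pairs:
a = 13: 13+9=22, 13+20=10
a = 16: 16+9=2, 16+20=13
a = 18: 18+9=4, 18+20=15
a = 21: 21+9=7, 21+20=18
Distinct residues collected: {2, 4, 7, 10, 13, 15, 18, 22}
|A + B| = 8 (out of 23 total residues).

A + B = {2, 4, 7, 10, 13, 15, 18, 22}
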